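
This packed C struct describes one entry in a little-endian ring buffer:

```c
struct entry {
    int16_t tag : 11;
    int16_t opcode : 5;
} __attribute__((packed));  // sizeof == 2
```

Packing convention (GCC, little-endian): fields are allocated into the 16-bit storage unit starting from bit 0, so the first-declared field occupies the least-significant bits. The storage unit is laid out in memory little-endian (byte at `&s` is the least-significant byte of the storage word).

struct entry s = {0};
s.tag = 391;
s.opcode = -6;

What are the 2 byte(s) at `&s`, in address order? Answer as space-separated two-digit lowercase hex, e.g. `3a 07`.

87 d1

tag (11b) val=391 bits=0x187 at bit 0: 0x0187
opcode (5b) val=-6 bits=0x1a at bit 11: 0xd187
word = 0xd187 → little-endian bytes:
  [0]=0x87  [1]=0xd1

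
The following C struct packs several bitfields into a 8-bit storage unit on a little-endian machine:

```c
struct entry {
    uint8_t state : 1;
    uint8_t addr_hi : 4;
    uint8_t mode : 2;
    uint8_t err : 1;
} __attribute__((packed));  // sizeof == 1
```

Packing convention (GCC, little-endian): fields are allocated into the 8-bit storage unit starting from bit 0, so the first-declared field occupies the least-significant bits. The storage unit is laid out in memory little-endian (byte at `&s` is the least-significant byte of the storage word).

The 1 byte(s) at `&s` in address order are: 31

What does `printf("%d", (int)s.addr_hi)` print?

8

[0]=0x31 (little-endian) → word 0x31
state:1 @ bit 0 → (0x31>>0)&0x1 = 0x1
addr_hi:4 @ bit 1 → (0x31>>1)&0xf = 0x8  ←
mode:2 @ bit 5 → (0x31>>5)&0x3 = 0x1
err:1 @ bit 7 → (0x31>>7)&0x1 = 0x0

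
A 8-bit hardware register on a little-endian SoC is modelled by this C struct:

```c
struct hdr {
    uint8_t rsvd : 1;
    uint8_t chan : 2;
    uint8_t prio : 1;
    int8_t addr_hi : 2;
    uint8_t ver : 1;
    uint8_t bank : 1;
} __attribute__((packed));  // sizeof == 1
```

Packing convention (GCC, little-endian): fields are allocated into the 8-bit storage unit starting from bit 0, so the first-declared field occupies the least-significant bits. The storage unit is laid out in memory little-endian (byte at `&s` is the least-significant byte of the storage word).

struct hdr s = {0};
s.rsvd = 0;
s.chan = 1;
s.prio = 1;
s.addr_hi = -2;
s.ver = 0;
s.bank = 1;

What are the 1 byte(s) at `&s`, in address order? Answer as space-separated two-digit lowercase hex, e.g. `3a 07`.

aa

rsvd:1 = 0 → 0x0 << 0 → word 0x00
chan:2 = 1 → 0x1 << 1 → word 0x02
prio:1 = 1 → 0x1 << 3 → word 0x0a
addr_hi:2 = -2 → 0x2 << 4 → word 0x2a
ver:1 = 0 → 0x0 << 6 → word 0x2a
bank:1 = 1 → 0x1 << 7 → word 0xaa
word = 0xaa → little-endian bytes:
  [0]=0xaa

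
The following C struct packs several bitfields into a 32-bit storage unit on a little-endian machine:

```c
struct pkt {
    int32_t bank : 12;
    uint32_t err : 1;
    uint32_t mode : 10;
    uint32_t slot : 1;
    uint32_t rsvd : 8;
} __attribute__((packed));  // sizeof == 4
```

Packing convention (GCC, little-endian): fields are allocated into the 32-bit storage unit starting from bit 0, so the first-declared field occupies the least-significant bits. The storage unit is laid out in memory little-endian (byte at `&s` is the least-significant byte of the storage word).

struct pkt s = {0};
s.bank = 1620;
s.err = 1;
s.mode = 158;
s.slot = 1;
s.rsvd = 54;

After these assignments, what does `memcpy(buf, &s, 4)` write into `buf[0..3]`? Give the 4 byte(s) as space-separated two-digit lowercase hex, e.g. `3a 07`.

bank:12 = 1620 → 0x654 << 0 → word 0x00000654
err:1 = 1 → 0x1 << 12 → word 0x00001654
mode:10 = 158 → 0x9e << 13 → word 0x0013d654
slot:1 = 1 → 0x1 << 23 → word 0x0093d654
rsvd:8 = 54 → 0x36 << 24 → word 0x3693d654
word = 0x3693d654 → little-endian bytes:
  [0]=0x54  [1]=0xd6  [2]=0x93  [3]=0x36

54 d6 93 36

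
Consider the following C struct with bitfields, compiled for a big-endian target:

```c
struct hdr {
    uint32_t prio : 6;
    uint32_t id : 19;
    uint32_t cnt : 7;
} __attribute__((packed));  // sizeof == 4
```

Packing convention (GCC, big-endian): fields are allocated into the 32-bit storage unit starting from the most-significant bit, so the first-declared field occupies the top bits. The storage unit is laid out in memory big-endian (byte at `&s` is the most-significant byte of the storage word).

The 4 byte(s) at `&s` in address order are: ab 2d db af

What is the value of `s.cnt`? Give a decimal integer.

[0]=0xab [1]=0x2d [2]=0xdb [3]=0xaf (big-endian) → word 0xab2ddbaf
prio:6 @ bit 26 → (0xab2ddbaf>>26)&0x3f = 0x2a
id:19 @ bit 7 → (0xab2ddbaf>>7)&0x7ffff = 0x65bb7
cnt:7 @ bit 0 → (0xab2ddbaf>>0)&0x7f = 0x2f  ←

47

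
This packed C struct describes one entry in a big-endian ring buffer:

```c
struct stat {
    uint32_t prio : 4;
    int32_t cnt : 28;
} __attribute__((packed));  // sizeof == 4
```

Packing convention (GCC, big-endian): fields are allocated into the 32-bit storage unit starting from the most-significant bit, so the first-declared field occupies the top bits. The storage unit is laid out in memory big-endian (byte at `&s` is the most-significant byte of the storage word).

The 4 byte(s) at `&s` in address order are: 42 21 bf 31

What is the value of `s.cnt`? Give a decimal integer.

[0]=0x42 [1]=0x21 [2]=0xbf [3]=0x31 (big-endian) → word 0x4221bf31
prio:4 @ bit 28 → (0x4221bf31>>28)&0xf = 0x4
cnt:28 @ bit 0 → (0x4221bf31>>0)&0xfffffff = 0x221bf31  ←
cnt signed 28b, MSB=0: value = 35766065

35766065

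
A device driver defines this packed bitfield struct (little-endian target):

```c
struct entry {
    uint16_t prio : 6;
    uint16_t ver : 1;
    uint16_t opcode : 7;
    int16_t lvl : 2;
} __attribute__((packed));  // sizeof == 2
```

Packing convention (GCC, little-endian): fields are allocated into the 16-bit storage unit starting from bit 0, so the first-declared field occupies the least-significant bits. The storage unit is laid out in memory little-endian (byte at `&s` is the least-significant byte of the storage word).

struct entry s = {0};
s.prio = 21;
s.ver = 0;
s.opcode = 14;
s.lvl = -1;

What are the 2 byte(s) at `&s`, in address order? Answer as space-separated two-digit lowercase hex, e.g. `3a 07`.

15 c7

prio (6b) val=21 bits=0x15 at bit 0: 0x0015
ver (1b) val=0 bits=0x0 at bit 6: 0x0015
opcode (7b) val=14 bits=0xe at bit 7: 0x0715
lvl (2b) val=-1 bits=0x3 at bit 14: 0xc715
word = 0xc715 → little-endian bytes:
  [0]=0x15  [1]=0xc7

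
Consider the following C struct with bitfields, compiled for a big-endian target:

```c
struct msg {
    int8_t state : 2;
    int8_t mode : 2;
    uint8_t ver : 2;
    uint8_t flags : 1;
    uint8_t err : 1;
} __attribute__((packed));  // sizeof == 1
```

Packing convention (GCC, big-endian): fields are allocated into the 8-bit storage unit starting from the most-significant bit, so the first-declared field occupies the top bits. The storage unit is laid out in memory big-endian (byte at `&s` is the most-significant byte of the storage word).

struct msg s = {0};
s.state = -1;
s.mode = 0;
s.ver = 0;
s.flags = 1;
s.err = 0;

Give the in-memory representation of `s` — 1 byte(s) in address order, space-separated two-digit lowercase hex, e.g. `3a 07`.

state (2b) val=-1 bits=0x3 at bit 6: 0xc0
mode (2b) val=0 bits=0x0 at bit 4: 0xc0
ver (2b) val=0 bits=0x0 at bit 2: 0xc0
flags (1b) val=1 bits=0x1 at bit 1: 0xc2
err (1b) val=0 bits=0x0 at bit 0: 0xc2
word = 0xc2 → big-endian bytes:
  [0]=0xc2

c2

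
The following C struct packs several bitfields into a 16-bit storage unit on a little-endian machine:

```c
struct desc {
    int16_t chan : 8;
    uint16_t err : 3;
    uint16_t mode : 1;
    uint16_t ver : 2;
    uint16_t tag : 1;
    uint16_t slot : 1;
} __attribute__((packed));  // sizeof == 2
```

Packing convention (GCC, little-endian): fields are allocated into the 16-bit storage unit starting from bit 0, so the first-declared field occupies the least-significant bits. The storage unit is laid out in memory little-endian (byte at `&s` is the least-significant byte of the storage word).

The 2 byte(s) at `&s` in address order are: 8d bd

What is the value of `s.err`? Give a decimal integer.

[0]=0x8d [1]=0xbd (little-endian) → word 0xbd8d
chan [0+:8] = (word>>0) & 0xff = 141
err [8+:3] = (word>>8) & 0x7 = 5  ←
mode [11+:1] = (word>>11) & 0x1 = 1
ver [12+:2] = (word>>12) & 0x3 = 3
tag [14+:1] = (word>>14) & 0x1 = 0
slot [15+:1] = (word>>15) & 0x1 = 1

5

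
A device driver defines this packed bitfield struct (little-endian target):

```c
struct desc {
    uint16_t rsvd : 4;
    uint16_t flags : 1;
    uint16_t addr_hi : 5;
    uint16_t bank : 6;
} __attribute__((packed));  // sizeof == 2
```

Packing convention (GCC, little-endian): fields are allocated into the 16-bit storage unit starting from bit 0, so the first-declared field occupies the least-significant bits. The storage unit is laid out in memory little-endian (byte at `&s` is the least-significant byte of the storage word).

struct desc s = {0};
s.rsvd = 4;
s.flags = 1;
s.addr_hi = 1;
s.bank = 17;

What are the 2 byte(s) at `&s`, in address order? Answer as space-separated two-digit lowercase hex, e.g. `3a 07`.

34 44

rsvd:4 = 4 → 0x4 << 0 → word 0x0004
flags:1 = 1 → 0x1 << 4 → word 0x0014
addr_hi:5 = 1 → 0x1 << 5 → word 0x0034
bank:6 = 17 → 0x11 << 10 → word 0x4434
word = 0x4434 → little-endian bytes:
  [0]=0x34  [1]=0x44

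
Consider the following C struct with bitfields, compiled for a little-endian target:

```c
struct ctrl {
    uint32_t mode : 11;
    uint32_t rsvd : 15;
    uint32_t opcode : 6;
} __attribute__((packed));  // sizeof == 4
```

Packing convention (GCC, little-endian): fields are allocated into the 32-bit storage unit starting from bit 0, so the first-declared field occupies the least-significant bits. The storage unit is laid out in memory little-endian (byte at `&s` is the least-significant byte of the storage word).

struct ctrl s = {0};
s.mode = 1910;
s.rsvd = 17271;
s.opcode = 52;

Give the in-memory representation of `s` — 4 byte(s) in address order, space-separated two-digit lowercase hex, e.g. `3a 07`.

76 bf 1b d2

[0+:11] mode=1910 & 0x7ff = 0x776; word=0x00000776
[11+:15] rsvd=17271 & 0x7fff = 0x4377; word=0x021bbf76
[26+:6] opcode=52 & 0x3f = 0x34; word=0xd21bbf76
word = 0xd21bbf76 → little-endian bytes:
  [0]=0x76  [1]=0xbf  [2]=0x1b  [3]=0xd2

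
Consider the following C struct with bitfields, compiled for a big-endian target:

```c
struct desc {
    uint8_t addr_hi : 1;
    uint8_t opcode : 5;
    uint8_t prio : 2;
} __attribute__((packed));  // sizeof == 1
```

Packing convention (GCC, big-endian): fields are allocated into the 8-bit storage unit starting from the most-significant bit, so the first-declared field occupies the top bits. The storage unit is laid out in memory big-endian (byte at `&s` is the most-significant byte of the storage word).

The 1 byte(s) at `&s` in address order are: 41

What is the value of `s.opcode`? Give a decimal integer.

16

[0]=0x41 (big-endian) → word 0x41
addr_hi:1 @ bit 7 → (0x41>>7)&0x1 = 0x0
opcode:5 @ bit 2 → (0x41>>2)&0x1f = 0x10  ←
prio:2 @ bit 0 → (0x41>>0)&0x3 = 0x1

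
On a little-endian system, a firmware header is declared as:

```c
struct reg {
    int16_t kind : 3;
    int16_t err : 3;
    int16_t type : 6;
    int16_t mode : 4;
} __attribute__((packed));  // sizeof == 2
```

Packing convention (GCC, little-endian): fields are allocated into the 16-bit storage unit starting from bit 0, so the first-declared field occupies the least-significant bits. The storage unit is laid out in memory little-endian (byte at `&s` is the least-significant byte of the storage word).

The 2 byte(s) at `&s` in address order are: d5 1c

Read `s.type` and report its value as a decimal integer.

[0]=0xd5 [1]=0x1c (little-endian) → word 0x1cd5
kind:3 @ bit 0 → (0x1cd5>>0)&0x7 = 0x5
err:3 @ bit 3 → (0x1cd5>>3)&0x7 = 0x2
type:6 @ bit 6 → (0x1cd5>>6)&0x3f = 0x33  ←
mode:4 @ bit 12 → (0x1cd5>>12)&0xf = 0x1
type signed 6b, MSB=1: 51 - 64 = -13

-13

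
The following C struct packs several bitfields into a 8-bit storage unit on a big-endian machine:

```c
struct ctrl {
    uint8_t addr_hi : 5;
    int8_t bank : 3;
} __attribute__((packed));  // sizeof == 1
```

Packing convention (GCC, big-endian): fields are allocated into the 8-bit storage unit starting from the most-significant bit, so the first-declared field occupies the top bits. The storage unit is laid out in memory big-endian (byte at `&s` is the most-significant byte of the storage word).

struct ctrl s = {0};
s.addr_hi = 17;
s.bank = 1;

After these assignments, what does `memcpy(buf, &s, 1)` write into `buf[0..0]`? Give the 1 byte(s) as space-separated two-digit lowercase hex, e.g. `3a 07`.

89

[3+:5] addr_hi=17 & 0x1f = 0x11; word=0x88
[0+:3] bank=1 & 0x7 = 0x1; word=0x89
word = 0x89 → big-endian bytes:
  [0]=0x89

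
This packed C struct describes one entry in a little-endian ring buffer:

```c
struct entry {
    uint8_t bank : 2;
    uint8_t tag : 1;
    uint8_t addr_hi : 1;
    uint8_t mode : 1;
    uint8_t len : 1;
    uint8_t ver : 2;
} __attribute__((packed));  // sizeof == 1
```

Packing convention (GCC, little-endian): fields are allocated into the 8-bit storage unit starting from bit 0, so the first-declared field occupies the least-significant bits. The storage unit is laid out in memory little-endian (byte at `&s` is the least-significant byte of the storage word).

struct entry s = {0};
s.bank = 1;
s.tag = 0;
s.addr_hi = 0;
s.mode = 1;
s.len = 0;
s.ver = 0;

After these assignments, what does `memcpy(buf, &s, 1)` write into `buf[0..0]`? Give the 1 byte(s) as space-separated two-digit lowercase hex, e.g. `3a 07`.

bank (2b) val=1 bits=0x1 at bit 0: 0x01
tag (1b) val=0 bits=0x0 at bit 2: 0x01
addr_hi (1b) val=0 bits=0x0 at bit 3: 0x01
mode (1b) val=1 bits=0x1 at bit 4: 0x11
len (1b) val=0 bits=0x0 at bit 5: 0x11
ver (2b) val=0 bits=0x0 at bit 6: 0x11
word = 0x11 → little-endian bytes:
  [0]=0x11

11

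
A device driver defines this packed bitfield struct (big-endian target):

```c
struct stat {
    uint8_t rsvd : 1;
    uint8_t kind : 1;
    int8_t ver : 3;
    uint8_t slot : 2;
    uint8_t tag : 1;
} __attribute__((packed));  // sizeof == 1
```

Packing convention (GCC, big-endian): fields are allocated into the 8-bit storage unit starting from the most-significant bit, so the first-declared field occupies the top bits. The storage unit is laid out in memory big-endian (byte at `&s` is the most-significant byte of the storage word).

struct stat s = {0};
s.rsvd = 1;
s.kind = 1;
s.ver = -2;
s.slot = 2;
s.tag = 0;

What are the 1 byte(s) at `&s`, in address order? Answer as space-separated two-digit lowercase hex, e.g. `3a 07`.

f4

rsvd:1 = 1 → 0x1 << 7 → word 0x80
kind:1 = 1 → 0x1 << 6 → word 0xc0
ver:3 = -2 → 0x6 << 3 → word 0xf0
slot:2 = 2 → 0x2 << 1 → word 0xf4
tag:1 = 0 → 0x0 << 0 → word 0xf4
word = 0xf4 → big-endian bytes:
  [0]=0xf4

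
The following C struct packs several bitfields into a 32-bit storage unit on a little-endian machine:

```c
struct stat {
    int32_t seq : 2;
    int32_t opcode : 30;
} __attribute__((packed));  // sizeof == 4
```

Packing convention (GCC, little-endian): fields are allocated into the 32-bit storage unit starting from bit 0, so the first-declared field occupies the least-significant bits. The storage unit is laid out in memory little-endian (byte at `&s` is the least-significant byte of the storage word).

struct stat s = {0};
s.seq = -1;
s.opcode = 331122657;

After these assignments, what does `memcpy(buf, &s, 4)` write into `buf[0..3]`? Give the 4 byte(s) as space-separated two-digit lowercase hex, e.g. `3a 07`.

seq:2 = -1 → 0x3 << 0 → word 0x00000003
opcode:30 = 331122657 → 0x13bc87e1 << 2 → word 0x4ef21f87
word = 0x4ef21f87 → little-endian bytes:
  [0]=0x87  [1]=0x1f  [2]=0xf2  [3]=0x4e

87 1f f2 4e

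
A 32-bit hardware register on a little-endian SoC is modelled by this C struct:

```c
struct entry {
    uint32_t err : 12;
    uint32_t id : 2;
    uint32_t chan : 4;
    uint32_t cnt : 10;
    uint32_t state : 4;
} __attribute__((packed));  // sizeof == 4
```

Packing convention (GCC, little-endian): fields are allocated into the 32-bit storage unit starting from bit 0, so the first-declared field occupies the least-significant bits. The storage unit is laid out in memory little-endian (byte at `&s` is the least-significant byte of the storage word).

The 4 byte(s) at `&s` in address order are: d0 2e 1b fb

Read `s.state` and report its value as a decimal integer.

15

[0]=0xd0 [1]=0x2e [2]=0x1b [3]=0xfb (little-endian) → word 0xfb1b2ed0
err:12 @ bit 0 → (0xfb1b2ed0>>0)&0xfff = 0xed0
id:2 @ bit 12 → (0xfb1b2ed0>>12)&0x3 = 0x2
chan:4 @ bit 14 → (0xfb1b2ed0>>14)&0xf = 0xc
cnt:10 @ bit 18 → (0xfb1b2ed0>>18)&0x3ff = 0x2c6
state:4 @ bit 28 → (0xfb1b2ed0>>28)&0xf = 0xf  ←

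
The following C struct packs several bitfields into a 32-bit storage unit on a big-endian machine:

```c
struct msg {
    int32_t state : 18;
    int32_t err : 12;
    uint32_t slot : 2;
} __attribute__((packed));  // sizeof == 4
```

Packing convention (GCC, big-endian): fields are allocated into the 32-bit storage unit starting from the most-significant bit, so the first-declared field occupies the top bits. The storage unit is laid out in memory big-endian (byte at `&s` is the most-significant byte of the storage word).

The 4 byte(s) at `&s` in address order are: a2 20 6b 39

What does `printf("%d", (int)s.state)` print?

-96127

[0]=0xa2 [1]=0x20 [2]=0x6b [3]=0x39 (big-endian) → word 0xa2206b39
state:18 @ bit 14 → (0xa2206b39>>14)&0x3ffff = 0x28881  ←
err:12 @ bit 2 → (0xa2206b39>>2)&0xfff = 0xace
slot:2 @ bit 0 → (0xa2206b39>>0)&0x3 = 0x1
state signed 18b, MSB=1: 166017 - 262144 = -96127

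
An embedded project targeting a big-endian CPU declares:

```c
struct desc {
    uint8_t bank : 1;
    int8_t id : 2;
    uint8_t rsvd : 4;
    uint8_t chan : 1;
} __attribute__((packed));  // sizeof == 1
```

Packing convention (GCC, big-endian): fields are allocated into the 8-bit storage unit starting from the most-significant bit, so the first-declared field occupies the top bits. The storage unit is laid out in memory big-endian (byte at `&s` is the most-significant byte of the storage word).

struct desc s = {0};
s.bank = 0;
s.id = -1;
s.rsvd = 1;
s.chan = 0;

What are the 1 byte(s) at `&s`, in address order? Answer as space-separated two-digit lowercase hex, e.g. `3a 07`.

62

bank:1 = 0 → 0x0 << 7 → word 0x00
id:2 = -1 → 0x3 << 5 → word 0x60
rsvd:4 = 1 → 0x1 << 1 → word 0x62
chan:1 = 0 → 0x0 << 0 → word 0x62
word = 0x62 → big-endian bytes:
  [0]=0x62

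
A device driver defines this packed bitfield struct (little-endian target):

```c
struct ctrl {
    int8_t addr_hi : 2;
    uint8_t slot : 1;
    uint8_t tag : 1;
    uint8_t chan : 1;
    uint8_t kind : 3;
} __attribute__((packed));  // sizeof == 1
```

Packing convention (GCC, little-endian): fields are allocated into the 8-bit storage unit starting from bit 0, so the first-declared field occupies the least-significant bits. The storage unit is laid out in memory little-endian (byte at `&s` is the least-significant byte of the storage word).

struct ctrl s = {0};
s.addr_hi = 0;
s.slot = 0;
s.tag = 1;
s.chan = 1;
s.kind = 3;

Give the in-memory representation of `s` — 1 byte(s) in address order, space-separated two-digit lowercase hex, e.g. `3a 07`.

[0+:2] addr_hi=0 & 0x3 = 0x0; word=0x00
[2+:1] slot=0 & 0x1 = 0x0; word=0x00
[3+:1] tag=1 & 0x1 = 0x1; word=0x08
[4+:1] chan=1 & 0x1 = 0x1; word=0x18
[5+:3] kind=3 & 0x7 = 0x3; word=0x78
word = 0x78 → little-endian bytes:
  [0]=0x78

78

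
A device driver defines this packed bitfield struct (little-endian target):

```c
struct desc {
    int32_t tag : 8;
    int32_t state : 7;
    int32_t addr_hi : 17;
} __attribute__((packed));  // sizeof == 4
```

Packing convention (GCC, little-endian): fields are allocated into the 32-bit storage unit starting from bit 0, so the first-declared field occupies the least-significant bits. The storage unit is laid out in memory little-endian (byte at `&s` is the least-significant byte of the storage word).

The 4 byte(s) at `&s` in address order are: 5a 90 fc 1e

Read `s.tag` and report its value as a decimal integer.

90

[0]=0x5a [1]=0x90 [2]=0xfc [3]=0x1e (little-endian) → word 0x1efc905a
tag:8 @ bit 0 → (0x1efc905a>>0)&0xff = 0x5a  ←
state:7 @ bit 8 → (0x1efc905a>>8)&0x7f = 0x10
addr_hi:17 @ bit 15 → (0x1efc905a>>15)&0x1ffff = 0x3df9
tag signed 8b, MSB=0: value = 90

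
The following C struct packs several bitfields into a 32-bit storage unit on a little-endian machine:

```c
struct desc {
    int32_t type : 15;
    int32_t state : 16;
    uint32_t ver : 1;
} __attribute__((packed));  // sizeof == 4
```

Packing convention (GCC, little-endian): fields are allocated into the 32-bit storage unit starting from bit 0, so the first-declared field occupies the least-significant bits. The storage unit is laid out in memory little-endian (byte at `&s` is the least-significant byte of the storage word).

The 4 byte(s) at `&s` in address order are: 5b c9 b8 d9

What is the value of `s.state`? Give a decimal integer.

[0]=0x5b [1]=0xc9 [2]=0xb8 [3]=0xd9 (little-endian) → word 0xd9b8c95b
type:15 @ bit 0 → (0xd9b8c95b>>0)&0x7fff = 0x495b
state:16 @ bit 15 → (0xd9b8c95b>>15)&0xffff = 0xb371  ←
ver:1 @ bit 31 → (0xd9b8c95b>>31)&0x1 = 0x1
state signed 16b, MSB=1: 45937 - 65536 = -19599

-19599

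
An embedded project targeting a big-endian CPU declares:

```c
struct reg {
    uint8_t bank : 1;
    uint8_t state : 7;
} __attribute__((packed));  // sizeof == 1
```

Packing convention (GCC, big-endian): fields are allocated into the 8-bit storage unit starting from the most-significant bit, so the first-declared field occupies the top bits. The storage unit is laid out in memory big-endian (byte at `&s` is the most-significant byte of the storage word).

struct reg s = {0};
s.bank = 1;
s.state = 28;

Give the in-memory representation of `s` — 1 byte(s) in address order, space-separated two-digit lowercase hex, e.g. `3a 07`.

bank (1b) val=1 bits=0x1 at bit 7: 0x80
state (7b) val=28 bits=0x1c at bit 0: 0x9c
word = 0x9c → big-endian bytes:
  [0]=0x9c

9c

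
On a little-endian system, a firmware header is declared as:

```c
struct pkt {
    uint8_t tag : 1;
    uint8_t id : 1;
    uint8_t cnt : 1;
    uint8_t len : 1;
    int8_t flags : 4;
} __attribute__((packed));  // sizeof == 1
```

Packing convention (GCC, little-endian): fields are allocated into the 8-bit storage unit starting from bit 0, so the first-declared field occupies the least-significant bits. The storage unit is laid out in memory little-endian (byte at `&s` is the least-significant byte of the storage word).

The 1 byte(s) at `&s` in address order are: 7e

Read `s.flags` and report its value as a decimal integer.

[0]=0x7e (little-endian) → word 0x7e
tag [0+:1] = (word>>0) & 0x1 = 0
id [1+:1] = (word>>1) & 0x1 = 1
cnt [2+:1] = (word>>2) & 0x1 = 1
len [3+:1] = (word>>3) & 0x1 = 1
flags [4+:4] = (word>>4) & 0xf = 7  ←
flags signed 4b, MSB=0: value = 7

7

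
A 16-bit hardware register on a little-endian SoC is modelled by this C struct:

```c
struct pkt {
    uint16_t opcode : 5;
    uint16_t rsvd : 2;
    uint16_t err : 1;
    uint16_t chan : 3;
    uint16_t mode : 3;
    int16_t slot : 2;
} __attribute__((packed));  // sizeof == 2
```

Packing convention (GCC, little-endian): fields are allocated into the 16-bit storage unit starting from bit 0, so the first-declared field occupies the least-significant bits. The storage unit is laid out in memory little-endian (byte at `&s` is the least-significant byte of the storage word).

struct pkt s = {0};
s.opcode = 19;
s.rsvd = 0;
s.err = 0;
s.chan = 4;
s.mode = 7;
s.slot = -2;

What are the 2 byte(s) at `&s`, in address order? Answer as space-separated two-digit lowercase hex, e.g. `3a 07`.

13 bc

opcode (5b) val=19 bits=0x13 at bit 0: 0x0013
rsvd (2b) val=0 bits=0x0 at bit 5: 0x0013
err (1b) val=0 bits=0x0 at bit 7: 0x0013
chan (3b) val=4 bits=0x4 at bit 8: 0x0413
mode (3b) val=7 bits=0x7 at bit 11: 0x3c13
slot (2b) val=-2 bits=0x2 at bit 14: 0xbc13
word = 0xbc13 → little-endian bytes:
  [0]=0x13  [1]=0xbc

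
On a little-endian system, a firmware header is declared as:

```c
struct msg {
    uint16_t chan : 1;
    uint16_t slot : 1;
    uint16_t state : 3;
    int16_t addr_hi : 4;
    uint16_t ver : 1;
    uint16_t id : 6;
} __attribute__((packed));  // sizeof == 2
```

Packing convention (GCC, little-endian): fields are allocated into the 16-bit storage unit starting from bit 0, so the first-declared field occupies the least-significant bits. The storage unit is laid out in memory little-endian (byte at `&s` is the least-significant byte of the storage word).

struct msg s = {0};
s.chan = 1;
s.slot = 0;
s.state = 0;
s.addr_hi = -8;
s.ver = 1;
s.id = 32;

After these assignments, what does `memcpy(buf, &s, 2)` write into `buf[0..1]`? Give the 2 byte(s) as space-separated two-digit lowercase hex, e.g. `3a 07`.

chan (1b) val=1 bits=0x1 at bit 0: 0x0001
slot (1b) val=0 bits=0x0 at bit 1: 0x0001
state (3b) val=0 bits=0x0 at bit 2: 0x0001
addr_hi (4b) val=-8 bits=0x8 at bit 5: 0x0101
ver (1b) val=1 bits=0x1 at bit 9: 0x0301
id (6b) val=32 bits=0x20 at bit 10: 0x8301
word = 0x8301 → little-endian bytes:
  [0]=0x01  [1]=0x83

01 83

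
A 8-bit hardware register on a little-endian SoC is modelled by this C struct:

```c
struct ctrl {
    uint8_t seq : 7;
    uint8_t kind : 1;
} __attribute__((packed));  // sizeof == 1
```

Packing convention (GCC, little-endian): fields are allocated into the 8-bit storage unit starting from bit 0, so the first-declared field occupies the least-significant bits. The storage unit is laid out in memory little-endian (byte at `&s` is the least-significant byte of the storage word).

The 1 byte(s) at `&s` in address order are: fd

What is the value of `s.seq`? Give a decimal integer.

[0]=0xfd (little-endian) → word 0xfd
seq:7 @ bit 0 → (0xfd>>0)&0x7f = 0x7d  ←
kind:1 @ bit 7 → (0xfd>>7)&0x1 = 0x1

125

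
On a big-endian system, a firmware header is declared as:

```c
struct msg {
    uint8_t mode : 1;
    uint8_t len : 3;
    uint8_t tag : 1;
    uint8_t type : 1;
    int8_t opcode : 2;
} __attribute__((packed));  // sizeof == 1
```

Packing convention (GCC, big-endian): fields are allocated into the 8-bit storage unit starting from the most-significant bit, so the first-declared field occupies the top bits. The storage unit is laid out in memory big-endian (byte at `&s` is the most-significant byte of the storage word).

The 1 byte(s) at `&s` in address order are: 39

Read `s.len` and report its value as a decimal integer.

[0]=0x39 (big-endian) → word 0x39
mode:1 @ bit 7 → (0x39>>7)&0x1 = 0x0
len:3 @ bit 4 → (0x39>>4)&0x7 = 0x3  ←
tag:1 @ bit 3 → (0x39>>3)&0x1 = 0x1
type:1 @ bit 2 → (0x39>>2)&0x1 = 0x0
opcode:2 @ bit 0 → (0x39>>0)&0x3 = 0x1

3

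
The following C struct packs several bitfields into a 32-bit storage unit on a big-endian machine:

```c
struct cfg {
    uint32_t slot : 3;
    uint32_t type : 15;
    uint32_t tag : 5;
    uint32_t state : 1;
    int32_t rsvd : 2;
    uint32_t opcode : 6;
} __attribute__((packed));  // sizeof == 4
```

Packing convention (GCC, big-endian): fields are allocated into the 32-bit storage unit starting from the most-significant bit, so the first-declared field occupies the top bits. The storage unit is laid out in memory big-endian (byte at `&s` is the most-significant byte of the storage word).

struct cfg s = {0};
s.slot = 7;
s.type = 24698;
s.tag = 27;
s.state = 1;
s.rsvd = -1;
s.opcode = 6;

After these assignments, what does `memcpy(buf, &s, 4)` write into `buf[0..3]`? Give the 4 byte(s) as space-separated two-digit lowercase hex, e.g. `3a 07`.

slot:3 = 7 → 0x7 << 29 → word 0xe0000000
type:15 = 24698 → 0x607a << 14 → word 0xf81e8000
tag:5 = 27 → 0x1b << 9 → word 0xf81eb600
state:1 = 1 → 0x1 << 8 → word 0xf81eb700
rsvd:2 = -1 → 0x3 << 6 → word 0xf81eb7c0
opcode:6 = 6 → 0x6 << 0 → word 0xf81eb7c6
word = 0xf81eb7c6 → big-endian bytes:
  [0]=0xf8  [1]=0x1e  [2]=0xb7  [3]=0xc6

f8 1e b7 c6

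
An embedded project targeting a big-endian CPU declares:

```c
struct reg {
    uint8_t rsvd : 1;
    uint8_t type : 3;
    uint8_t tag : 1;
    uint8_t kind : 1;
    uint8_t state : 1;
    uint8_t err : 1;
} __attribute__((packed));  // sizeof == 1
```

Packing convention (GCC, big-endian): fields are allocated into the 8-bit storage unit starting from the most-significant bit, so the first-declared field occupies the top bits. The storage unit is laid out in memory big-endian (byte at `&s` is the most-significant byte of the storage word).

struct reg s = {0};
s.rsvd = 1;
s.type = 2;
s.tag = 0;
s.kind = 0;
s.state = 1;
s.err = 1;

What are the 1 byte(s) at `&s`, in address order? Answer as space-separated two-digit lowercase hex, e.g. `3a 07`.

rsvd:1 = 1 → 0x1 << 7 → word 0x80
type:3 = 2 → 0x2 << 4 → word 0xa0
tag:1 = 0 → 0x0 << 3 → word 0xa0
kind:1 = 0 → 0x0 << 2 → word 0xa0
state:1 = 1 → 0x1 << 1 → word 0xa2
err:1 = 1 → 0x1 << 0 → word 0xa3
word = 0xa3 → big-endian bytes:
  [0]=0xa3

a3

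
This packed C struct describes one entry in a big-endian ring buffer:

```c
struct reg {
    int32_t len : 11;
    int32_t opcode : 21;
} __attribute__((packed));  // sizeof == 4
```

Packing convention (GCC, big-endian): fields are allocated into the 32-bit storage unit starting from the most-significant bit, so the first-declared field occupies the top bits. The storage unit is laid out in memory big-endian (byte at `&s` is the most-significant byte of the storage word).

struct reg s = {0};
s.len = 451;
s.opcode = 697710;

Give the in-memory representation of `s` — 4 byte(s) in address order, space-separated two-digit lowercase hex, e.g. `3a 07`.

38 6a a5 6e

len:11 = 451 → 0x1c3 << 21 → word 0x38600000
opcode:21 = 697710 → 0xaa56e << 0 → word 0x386aa56e
word = 0x386aa56e → big-endian bytes:
  [0]=0x38  [1]=0x6a  [2]=0xa5  [3]=0x6e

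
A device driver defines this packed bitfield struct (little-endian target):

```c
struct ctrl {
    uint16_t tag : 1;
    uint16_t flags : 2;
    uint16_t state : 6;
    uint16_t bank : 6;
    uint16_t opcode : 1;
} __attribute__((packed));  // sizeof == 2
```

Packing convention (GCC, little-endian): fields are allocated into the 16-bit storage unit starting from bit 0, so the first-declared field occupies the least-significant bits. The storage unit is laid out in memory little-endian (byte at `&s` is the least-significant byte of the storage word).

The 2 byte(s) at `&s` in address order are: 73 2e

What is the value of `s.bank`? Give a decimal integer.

[0]=0x73 [1]=0x2e (little-endian) → word 0x2e73
tag:1 @ bit 0 → (0x2e73>>0)&0x1 = 0x1
flags:2 @ bit 1 → (0x2e73>>1)&0x3 = 0x1
state:6 @ bit 3 → (0x2e73>>3)&0x3f = 0xe
bank:6 @ bit 9 → (0x2e73>>9)&0x3f = 0x17  ←
opcode:1 @ bit 15 → (0x2e73>>15)&0x1 = 0x0

23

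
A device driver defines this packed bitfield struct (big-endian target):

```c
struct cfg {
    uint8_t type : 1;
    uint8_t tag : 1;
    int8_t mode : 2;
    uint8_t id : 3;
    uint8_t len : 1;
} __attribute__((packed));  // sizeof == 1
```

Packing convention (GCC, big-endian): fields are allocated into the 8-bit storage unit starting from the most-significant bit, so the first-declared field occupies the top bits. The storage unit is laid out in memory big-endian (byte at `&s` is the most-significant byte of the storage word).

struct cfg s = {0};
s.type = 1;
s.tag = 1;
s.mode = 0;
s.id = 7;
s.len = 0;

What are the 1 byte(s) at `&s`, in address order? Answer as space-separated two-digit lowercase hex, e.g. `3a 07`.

ce

[7+:1] type=1 & 0x1 = 0x1; word=0x80
[6+:1] tag=1 & 0x1 = 0x1; word=0xc0
[4+:2] mode=0 & 0x3 = 0x0; word=0xc0
[1+:3] id=7 & 0x7 = 0x7; word=0xce
[0+:1] len=0 & 0x1 = 0x0; word=0xce
word = 0xce → big-endian bytes:
  [0]=0xce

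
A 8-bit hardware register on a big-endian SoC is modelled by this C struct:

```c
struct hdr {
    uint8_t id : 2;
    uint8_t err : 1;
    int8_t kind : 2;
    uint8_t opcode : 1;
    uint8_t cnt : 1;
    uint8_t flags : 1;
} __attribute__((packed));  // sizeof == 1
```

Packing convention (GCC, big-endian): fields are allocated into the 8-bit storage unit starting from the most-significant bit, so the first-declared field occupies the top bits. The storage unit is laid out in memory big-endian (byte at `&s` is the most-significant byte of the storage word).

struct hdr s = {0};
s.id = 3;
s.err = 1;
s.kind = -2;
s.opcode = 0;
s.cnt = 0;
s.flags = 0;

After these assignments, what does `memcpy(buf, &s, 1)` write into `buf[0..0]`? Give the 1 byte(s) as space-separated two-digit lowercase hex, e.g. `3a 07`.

f0

[6+:2] id=3 & 0x3 = 0x3; word=0xc0
[5+:1] err=1 & 0x1 = 0x1; word=0xe0
[3+:2] kind=-2 & 0x3 = 0x2; word=0xf0
[2+:1] opcode=0 & 0x1 = 0x0; word=0xf0
[1+:1] cnt=0 & 0x1 = 0x0; word=0xf0
[0+:1] flags=0 & 0x1 = 0x0; word=0xf0
word = 0xf0 → big-endian bytes:
  [0]=0xf0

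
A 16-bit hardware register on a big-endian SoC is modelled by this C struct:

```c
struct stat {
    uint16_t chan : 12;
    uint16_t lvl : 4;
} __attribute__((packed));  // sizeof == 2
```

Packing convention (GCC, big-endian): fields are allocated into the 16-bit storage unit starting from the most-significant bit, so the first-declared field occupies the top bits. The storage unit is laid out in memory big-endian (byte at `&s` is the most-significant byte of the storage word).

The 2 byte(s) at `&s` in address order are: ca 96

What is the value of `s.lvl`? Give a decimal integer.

6

[0]=0xca [1]=0x96 (big-endian) → word 0xca96
chan:12 @ bit 4 → (0xca96>>4)&0xfff = 0xca9
lvl:4 @ bit 0 → (0xca96>>0)&0xf = 0x6  ←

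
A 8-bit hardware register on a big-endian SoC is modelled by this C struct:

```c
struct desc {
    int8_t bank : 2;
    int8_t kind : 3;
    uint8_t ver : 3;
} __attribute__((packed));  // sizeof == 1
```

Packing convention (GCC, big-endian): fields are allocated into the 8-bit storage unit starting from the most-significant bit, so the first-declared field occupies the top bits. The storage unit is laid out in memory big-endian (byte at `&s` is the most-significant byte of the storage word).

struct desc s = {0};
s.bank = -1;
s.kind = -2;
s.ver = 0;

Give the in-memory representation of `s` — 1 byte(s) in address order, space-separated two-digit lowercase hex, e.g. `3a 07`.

[6+:2] bank=-1 & 0x3 = 0x3; word=0xc0
[3+:3] kind=-2 & 0x7 = 0x6; word=0xf0
[0+:3] ver=0 & 0x7 = 0x0; word=0xf0
word = 0xf0 → big-endian bytes:
  [0]=0xf0

f0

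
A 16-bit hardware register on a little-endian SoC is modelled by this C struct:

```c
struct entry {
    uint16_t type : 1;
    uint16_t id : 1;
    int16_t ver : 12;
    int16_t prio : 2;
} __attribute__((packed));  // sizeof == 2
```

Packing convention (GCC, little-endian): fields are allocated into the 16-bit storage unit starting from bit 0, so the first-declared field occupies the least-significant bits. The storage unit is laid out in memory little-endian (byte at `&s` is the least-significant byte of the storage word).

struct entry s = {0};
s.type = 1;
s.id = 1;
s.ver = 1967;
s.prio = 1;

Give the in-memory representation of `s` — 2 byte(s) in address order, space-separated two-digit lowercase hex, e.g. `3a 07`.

bf 5e

type (1b) val=1 bits=0x1 at bit 0: 0x0001
id (1b) val=1 bits=0x1 at bit 1: 0x0003
ver (12b) val=1967 bits=0x7af at bit 2: 0x1ebf
prio (2b) val=1 bits=0x1 at bit 14: 0x5ebf
word = 0x5ebf → little-endian bytes:
  [0]=0xbf  [1]=0x5e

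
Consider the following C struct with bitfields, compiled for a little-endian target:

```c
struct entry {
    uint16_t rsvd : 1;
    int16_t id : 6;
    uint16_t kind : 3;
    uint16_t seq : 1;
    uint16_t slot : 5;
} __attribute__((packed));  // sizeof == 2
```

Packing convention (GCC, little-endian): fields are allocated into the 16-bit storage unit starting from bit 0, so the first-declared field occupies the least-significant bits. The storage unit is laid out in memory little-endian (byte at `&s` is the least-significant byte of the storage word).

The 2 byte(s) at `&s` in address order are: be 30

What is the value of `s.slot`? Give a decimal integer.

6

[0]=0xbe [1]=0x30 (little-endian) → word 0x30be
rsvd:1 @ bit 0 → (0x30be>>0)&0x1 = 0x0
id:6 @ bit 1 → (0x30be>>1)&0x3f = 0x1f
kind:3 @ bit 7 → (0x30be>>7)&0x7 = 0x1
seq:1 @ bit 10 → (0x30be>>10)&0x1 = 0x0
slot:5 @ bit 11 → (0x30be>>11)&0x1f = 0x6  ←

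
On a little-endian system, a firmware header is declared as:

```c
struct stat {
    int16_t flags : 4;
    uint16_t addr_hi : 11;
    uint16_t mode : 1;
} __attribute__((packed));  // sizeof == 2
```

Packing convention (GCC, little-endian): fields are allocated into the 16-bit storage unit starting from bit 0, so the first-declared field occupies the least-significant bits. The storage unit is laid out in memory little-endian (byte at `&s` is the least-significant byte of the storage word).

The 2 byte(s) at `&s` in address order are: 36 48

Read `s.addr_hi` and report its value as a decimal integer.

[0]=0x36 [1]=0x48 (little-endian) → word 0x4836
flags [0+:4] = (word>>0) & 0xf = 6
addr_hi [4+:11] = (word>>4) & 0x7ff = 1155  ←
mode [15+:1] = (word>>15) & 0x1 = 0

1155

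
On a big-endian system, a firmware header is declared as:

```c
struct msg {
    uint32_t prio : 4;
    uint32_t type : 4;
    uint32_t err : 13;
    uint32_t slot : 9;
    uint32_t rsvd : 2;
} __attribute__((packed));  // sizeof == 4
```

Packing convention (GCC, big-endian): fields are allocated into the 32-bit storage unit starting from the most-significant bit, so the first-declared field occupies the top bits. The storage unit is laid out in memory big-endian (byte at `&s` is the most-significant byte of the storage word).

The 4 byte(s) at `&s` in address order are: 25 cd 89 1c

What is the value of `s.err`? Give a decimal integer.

[0]=0x25 [1]=0xcd [2]=0x89 [3]=0x1c (big-endian) → word 0x25cd891c
prio:4 @ bit 28 → (0x25cd891c>>28)&0xf = 0x2
type:4 @ bit 24 → (0x25cd891c>>24)&0xf = 0x5
err:13 @ bit 11 → (0x25cd891c>>11)&0x1fff = 0x19b1  ←
slot:9 @ bit 2 → (0x25cd891c>>2)&0x1ff = 0x47
rsvd:2 @ bit 0 → (0x25cd891c>>0)&0x3 = 0x0

6577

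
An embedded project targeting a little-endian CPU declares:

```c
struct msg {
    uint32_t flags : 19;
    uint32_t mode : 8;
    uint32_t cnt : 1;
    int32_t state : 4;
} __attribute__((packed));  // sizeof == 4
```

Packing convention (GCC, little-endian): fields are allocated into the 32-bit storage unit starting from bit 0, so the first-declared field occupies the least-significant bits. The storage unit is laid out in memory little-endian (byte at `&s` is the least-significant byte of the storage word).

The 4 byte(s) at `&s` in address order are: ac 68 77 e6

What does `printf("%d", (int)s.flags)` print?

[0]=0xac [1]=0x68 [2]=0x77 [3]=0xe6 (little-endian) → word 0xe67768ac
flags [0+:19] = (word>>0) & 0x7ffff = 485548  ←
mode [19+:8] = (word>>19) & 0xff = 206
cnt [27+:1] = (word>>27) & 0x1 = 0
state [28+:4] = (word>>28) & 0xf = 14

485548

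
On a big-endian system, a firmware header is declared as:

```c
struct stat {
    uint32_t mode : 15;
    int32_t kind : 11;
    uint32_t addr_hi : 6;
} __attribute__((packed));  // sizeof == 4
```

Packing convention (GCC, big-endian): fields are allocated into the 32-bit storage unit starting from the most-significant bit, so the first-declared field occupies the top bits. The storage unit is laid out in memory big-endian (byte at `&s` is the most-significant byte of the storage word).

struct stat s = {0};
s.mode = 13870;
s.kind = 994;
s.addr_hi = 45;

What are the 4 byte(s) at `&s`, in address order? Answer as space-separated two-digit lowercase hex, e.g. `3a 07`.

[17+:15] mode=13870 & 0x7fff = 0x362e; word=0x6c5c0000
[6+:11] kind=994 & 0x7ff = 0x3e2; word=0x6c5cf880
[0+:6] addr_hi=45 & 0x3f = 0x2d; word=0x6c5cf8ad
word = 0x6c5cf8ad → big-endian bytes:
  [0]=0x6c  [1]=0x5c  [2]=0xf8  [3]=0xad

6c 5c f8 ad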